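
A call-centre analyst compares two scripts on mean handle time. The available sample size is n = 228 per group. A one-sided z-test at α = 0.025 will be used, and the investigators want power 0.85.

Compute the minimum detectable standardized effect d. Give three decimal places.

Need Φ(δ − 1.960) = 0.85, so δ = 1.960 + 1.036 = 2.996.
δ = d·√(n/2) ⇒ d = δ/√(n/2) = 2.996/√(228/2) = 0.2806.

d ≈ 0.281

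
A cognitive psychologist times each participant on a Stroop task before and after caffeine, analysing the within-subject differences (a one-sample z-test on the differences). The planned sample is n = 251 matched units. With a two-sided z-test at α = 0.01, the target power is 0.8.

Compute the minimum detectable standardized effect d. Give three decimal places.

d ≈ 0.216

Need Φ(δ − 2.576) = 0.8, so δ = 2.576 + 0.842 = 3.417.
(Lower-tail contribution to power is negligible for δ > 0.)
δ = d·√n ⇒ d = δ/√n = 3.417/√251 = 0.2157.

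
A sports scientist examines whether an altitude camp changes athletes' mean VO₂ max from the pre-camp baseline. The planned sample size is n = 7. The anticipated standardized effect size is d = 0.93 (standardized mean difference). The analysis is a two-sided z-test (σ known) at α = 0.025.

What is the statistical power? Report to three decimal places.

Noncentrality parameter: δ = d·√n = 0.93 × √7 = 2.4605
Critical value for a two-sided test at α = 0.025: z_{α/2} = 2.241.
Power = Φ(δ − 2.241) + Φ(−δ − 2.241) = Φ(0.219) + Φ(-4.702) = 0.5867 + 0.0000 = 0.5867.

Power ≈ 0.587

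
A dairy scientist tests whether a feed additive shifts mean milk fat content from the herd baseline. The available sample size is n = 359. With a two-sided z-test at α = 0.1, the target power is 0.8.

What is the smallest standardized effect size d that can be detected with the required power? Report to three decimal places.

Required noncentrality: δ = z_{0.05} + z_{0.20} = 1.645 + 0.842 = 2.486.
(Lower-tail contribution to power is negligible for δ > 0.)
δ = d·√n ⇒ d = δ/√n = 2.486/√359 = 0.1312.

d ≈ 0.131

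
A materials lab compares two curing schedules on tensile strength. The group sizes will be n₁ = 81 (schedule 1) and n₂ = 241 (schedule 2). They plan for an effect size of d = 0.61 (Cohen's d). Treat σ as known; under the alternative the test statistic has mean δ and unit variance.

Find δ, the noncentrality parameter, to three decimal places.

δ ≈ 4.750

The noncentrality parameter scales effect size by the design's sample-size factor: δ = d / √(1/n₁ + 1/n₂) = 0.61 / √(1/81 + 1/241) = 4.7496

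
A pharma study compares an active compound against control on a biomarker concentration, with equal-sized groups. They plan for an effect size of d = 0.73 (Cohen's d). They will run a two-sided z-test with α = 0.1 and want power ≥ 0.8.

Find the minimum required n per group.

n = 24 per group

For power 0.8 need Φ(δ − z_{0.05}) = 0.8, so δ = z_{0.05} + z_{0.20} = 1.645 + 0.842 = 2.486.
(For δ > 0 the lower-tail rejection region contributes negligibly to power, so the one-term inversion is standard.)
δ = d·√(n/2) ⇒ n = 2(δ/d)² = 2 × (2.486 / 0.73)² = 23.20.
Rounding up, n = 24 per group.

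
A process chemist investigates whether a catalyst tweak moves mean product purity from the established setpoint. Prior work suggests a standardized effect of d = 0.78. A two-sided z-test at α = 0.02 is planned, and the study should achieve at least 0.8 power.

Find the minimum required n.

Set Φ(δ − 2.326) = 0.8; then δ − 2.326 = Φ⁻¹(0.8) = 0.842, giving δ = 3.168.
(The Φ(−δ − z_{α/2}) term is vanishingly small for δ > 0 and is dropped in the standard sample-size formula.)
δ = d·√n ⇒ n = (δ/d)² = (3.168 / 0.78)² = 16.50.
Round up to the next whole unit.

n = 17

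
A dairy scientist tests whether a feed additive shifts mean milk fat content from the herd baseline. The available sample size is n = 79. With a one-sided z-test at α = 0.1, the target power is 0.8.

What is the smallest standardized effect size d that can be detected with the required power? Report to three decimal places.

d ≈ 0.239

Need Φ(δ − 1.282) = 0.8, so δ = 1.282 + 0.842 = 2.123.
δ = d·√n ⇒ d = δ/√n = 2.123/√79 = 0.2389.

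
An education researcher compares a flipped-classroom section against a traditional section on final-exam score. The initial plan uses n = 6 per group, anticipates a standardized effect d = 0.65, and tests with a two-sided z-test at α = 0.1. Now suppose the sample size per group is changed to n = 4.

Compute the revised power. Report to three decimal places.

Power ≈ 0.239

With n = 4 per group: δ = d·√(n/2) = 0.65 × √(4/2) = 0.9192. Critical value z_{0.05} = 1.645.
Revised power = Φ(δ − 1.645) + Φ(−δ − 1.645) = Φ(-0.726) + Φ(-2.564) = 0.2340 + 0.0052 = 0.2392.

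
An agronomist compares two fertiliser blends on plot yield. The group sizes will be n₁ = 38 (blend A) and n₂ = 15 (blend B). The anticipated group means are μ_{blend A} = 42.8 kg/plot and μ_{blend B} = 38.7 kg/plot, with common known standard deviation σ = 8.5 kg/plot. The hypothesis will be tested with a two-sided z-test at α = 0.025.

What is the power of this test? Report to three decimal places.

Standardized effect: d = |μ_{blend A} − μ_{blend B}| / σ = |42.8 − 38.7| / 8.5 = 0.4824
Noncentrality parameter: δ = d / √(1/n₁ + 1/n₂) = 0.4824 / √(1/38 + 1/15) = 1.5818
Two-sided α = 0.025 → critical value z_{0.0125} = 2.241.
Power = Φ(δ − 2.241) + Φ(−δ − 2.241) = Φ(-0.660) + Φ(-3.823) = 0.2548 + 0.0001 = 0.2548.

Power ≈ 0.255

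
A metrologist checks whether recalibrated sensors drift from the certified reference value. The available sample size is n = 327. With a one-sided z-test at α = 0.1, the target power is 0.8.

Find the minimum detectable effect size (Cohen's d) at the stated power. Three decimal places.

d ≈ 0.117

Need Φ(δ − 1.282) = 0.8, so δ = 1.282 + 0.842 = 2.123.
δ = d·√n ⇒ d = δ/√n = 2.123/√327 = 0.1174.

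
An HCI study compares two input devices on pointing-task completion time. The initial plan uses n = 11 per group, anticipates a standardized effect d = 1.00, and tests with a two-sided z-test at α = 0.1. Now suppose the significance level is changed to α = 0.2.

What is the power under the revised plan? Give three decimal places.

δ = d·√(n/2) = 1.00 × √(11/2) = 2.3452 (unchanged). New critical value: z_{0.1} = 1.282.
Revised power = Φ(δ − 1.282) + Φ(−δ − 1.282) = Φ(1.064) + Φ(-3.627) = 0.8563 + 0.0001 = 0.8564.

Power ≈ 0.856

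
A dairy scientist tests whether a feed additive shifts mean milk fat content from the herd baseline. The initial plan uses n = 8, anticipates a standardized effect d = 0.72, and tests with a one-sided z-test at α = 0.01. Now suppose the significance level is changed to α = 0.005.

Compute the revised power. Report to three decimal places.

Power ≈ 0.295

δ = d·√n = 0.72 × √8 = 2.0365 (unchanged). New critical value: z_{0.005} = 2.576.
Revised power = Φ(δ − 2.576) = Φ(-0.539) = 0.2948.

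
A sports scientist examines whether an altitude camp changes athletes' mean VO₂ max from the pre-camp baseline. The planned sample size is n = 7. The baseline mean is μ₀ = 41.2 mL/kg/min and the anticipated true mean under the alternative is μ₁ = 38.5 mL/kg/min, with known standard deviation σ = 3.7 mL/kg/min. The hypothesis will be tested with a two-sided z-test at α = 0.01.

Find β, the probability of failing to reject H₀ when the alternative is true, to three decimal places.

Standardized effect: d = |μ₁ − μ₀| / σ = |38.5 − 41.2| / 3.7 = 0.7297
Noncentrality parameter: δ = d·√n = 0.7297 × √7 = 1.9307
Critical value for a two-sided test at α = 0.01: z_{α/2} = 2.576.
Power = Φ(δ − 2.576) + Φ(−δ − 2.576) = Φ(-0.645) + Φ(-4.507) = 0.2594 + 0.0000 = 0.2594.
Type II error: β = 1 − power = 1 − 0.2594 = 0.7406.

β ≈ 0.741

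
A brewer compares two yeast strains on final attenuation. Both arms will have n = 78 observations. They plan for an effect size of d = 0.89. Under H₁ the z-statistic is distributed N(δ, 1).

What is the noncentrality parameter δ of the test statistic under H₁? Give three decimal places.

δ = d·√(n/2) = 0.89 × √(78/2) = 5.5580

δ ≈ 5.558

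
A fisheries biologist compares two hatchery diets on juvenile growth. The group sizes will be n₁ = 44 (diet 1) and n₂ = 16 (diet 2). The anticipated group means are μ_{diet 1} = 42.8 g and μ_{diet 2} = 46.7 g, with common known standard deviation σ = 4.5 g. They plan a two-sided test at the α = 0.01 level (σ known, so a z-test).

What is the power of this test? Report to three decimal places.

Power ≈ 0.653

Standardized effect: d = |μ_{diet 1} − μ_{diet 2}| / σ = |42.8 − 46.7| / 4.5 = 0.8667
Noncentrality parameter: δ = d / √(1/n₁ + 1/n₂) = 0.8667 / √(1/44 + 1/16) = 2.9687
Two-sided α = 0.01 → critical value z_{0.005} = 2.576.
Power = Φ(δ − 2.576) + Φ(−δ − 2.576) = Φ(0.393) + Φ(-5.545) = 0.6528 + 0.0000 = 0.6528.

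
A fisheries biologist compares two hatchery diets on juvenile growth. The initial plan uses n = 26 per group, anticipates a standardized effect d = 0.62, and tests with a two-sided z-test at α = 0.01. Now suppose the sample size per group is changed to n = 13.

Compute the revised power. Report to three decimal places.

With n = 13 per group: δ = d·√(n/2) = 0.62 × √(13/2) = 1.5807. Critical value z_{0.005} = 2.576.
Revised power = Φ(δ − 2.576) + Φ(−δ − 2.576) = Φ(-0.995) + Φ(-4.157) = 0.1598 + 0.0000 = 0.1599.

Power ≈ 0.160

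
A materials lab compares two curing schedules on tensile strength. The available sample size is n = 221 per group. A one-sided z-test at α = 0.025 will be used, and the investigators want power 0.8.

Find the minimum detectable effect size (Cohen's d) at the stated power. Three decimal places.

d ≈ 0.267

Need Φ(δ − 1.960) = 0.8, so δ = 1.960 + 0.842 = 2.802.
δ = d·√(n/2) ⇒ d = δ/√(n/2) = 2.802/√(221/2) = 0.2665.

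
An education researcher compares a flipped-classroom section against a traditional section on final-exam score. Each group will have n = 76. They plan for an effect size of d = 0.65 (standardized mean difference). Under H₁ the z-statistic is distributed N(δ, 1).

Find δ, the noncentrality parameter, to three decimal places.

δ ≈ 4.007

The noncentrality parameter scales effect size by the design's sample-size factor: δ = d·√(n/2) = 0.65 × √(76/2) = 4.0069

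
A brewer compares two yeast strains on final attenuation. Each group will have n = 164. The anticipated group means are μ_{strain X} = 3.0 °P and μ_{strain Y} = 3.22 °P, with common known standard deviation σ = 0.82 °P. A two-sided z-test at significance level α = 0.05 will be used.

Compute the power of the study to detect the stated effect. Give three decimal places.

Power ≈ 0.681

Standardized effect: d = |μ_{strain X} − μ_{strain Y}| / σ = |3.0 − 3.22| / 0.82 = 0.2683
Noncentrality parameter: δ = d·√(n/2) = 0.2683 × √(164/2) = 2.4295
Two-sided α = 0.05 → critical value z_{0.025} = 1.960.
Power = Φ(δ − 1.960) + Φ(−δ − 1.960) = Φ(0.470) + Φ(-4.389) = 0.6807 + 0.0000 = 0.6807.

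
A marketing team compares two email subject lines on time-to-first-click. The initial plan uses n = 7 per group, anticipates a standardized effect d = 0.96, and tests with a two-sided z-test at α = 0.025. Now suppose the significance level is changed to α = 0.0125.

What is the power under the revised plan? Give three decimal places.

Power ≈ 0.241

δ = d·√(n/2) = 0.96 × √(7/2) = 1.7960 (unchanged). New critical value: z_{0.0063} = 2.498.
Revised power = Φ(δ − 2.498) + Φ(−δ − 2.498) = Φ(-0.702) + Φ(-4.294) = 0.2414 + 0.0000 = 0.2414.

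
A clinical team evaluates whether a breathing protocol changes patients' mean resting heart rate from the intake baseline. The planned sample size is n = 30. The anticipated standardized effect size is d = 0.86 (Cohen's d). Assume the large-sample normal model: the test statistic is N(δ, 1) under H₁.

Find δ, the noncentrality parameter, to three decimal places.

δ ≈ 4.710

δ = d·√n = 0.86 × √30 = 4.7104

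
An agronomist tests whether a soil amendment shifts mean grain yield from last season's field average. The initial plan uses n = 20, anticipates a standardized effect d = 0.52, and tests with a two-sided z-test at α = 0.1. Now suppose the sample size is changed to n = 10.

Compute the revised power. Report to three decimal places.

With n = 10: δ = d·√n = 0.52 × √10 = 1.6444. Critical value z_{0.05} = 1.645.
Revised power = Φ(δ − 1.645) + Φ(−δ − 1.645) = Φ(0.000) + Φ(-3.289) = 0.4998 + 0.0005 = 0.5003.

Power ≈ 0.500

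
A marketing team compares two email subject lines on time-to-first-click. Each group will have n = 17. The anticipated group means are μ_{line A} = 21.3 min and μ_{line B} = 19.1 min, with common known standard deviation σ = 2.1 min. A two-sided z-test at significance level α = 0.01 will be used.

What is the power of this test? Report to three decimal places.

Standardized effect: d = |μ_{line A} − μ_{line B}| / σ = |21.3 − 19.1| / 2.1 = 1.0476
Noncentrality parameter: δ = d·√(n/2) = 1.0476 × √(17/2) = 3.0543
Two-sided α = 0.01 → critical value z_{0.005} = 2.576.
Power = Φ(δ − 2.576) + Φ(−δ − 2.576) = Φ(0.478) + Φ(-5.630) = 0.6838 + 0.0000 = 0.6838.

Power ≈ 0.684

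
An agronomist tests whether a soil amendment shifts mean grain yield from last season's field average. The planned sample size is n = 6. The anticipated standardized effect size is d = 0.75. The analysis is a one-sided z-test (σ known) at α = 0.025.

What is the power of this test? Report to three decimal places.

Power ≈ 0.451

Noncentrality parameter: δ = d·√n = 0.75 × √6 = 1.8371
Critical value for a one-sided test at α = 0.025: z_α = 1.960.
Power = Φ(δ − 1.960) = Φ(-0.123) = 0.4511.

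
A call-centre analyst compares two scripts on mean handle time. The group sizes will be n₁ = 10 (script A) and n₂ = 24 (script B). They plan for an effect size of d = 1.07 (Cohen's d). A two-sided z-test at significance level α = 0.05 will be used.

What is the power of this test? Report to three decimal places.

Power ≈ 0.811

Noncentrality parameter: λ = d / √(1/n₁ + 1/n₂) = 1.07 / √(1/10 + 1/24) = 2.8428
Critical value for a two-sided test at α = 0.05: z_{α/2} = 1.960.
Power = Φ(λ − 1.960) + Φ(−λ − 1.960) = Φ(0.883) + Φ(-4.803) = 0.8113 + 0.0000 = 0.8113.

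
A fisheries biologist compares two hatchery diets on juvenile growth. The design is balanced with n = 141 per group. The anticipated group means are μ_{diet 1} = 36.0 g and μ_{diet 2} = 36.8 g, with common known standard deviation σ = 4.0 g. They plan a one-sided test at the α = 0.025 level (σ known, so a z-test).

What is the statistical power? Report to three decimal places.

Standardized effect: d = |μ_{diet 1} − μ_{diet 2}| / σ = |36.0 − 36.8| / 4.0 = 0.2000
Noncentrality parameter: δ = d·√(n/2) = 0.2000 × √(141/2) = 1.6793
Critical value for a one-sided test at α = 0.025: z_α = 1.960.
Power = P(Z > 1.960 − δ) = Φ(-0.281) = 0.3895.

Power ≈ 0.389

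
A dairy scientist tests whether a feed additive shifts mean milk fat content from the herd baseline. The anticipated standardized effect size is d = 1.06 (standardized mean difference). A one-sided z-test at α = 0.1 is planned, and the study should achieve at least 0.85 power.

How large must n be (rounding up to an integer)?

n = 5

Set Φ(δ − 1.282) = 0.85; then δ − 1.282 = Φ⁻¹(0.85) = 1.036, giving δ = 2.318.
δ = d·√n ⇒ n = (δ/d)² = (2.318 / 1.06)² = 4.78.
Round up to the next whole unit.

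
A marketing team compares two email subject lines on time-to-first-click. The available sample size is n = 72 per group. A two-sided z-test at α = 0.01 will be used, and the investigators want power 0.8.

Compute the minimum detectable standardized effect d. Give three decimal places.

Need Φ(δ − 2.576) = 0.8, so δ = 2.576 + 0.842 = 3.417.
(Lower-tail contribution to power is negligible for δ > 0.)
δ = d·√(n/2) ⇒ d = δ/√(n/2) = 3.417/√(72/2) = 0.5696.

d ≈ 0.570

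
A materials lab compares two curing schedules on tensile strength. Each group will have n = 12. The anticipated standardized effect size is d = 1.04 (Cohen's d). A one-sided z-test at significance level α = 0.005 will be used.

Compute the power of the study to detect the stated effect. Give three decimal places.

Noncentrality parameter: δ = d·√(n/2) = 1.04 × √(12/2) = 2.5475
One-sided α = 0.005 → critical value z_{0.005} = 2.576.
Power = P(Z > 2.576 − δ) = Φ(-0.028) = 0.4887.

Power ≈ 0.489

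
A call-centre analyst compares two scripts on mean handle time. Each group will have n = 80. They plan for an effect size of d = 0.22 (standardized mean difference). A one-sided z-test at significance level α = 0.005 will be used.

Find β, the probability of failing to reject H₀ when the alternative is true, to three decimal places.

β ≈ 0.882

Noncentrality parameter: δ = d·√(n/2) = 0.22 × √(80/2) = 1.3914
One-sided α = 0.005 → critical value z_{0.005} = 2.576.
Power = P(Z > 2.576 − δ) = Φ(-1.184) = 0.1181.
Type II error: β = 1 − power = 1 − 0.1181 = 0.8819.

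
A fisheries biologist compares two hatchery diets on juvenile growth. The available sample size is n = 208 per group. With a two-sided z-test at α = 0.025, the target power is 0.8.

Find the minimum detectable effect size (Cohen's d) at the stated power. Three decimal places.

Need Φ(δ − 2.241) = 0.8, so δ = 2.241 + 0.842 = 3.083.
(The second rejection-region term Φ(−δ − z_{α/2}) is negligible and dropped.)
δ = d·√(n/2) ⇒ d = δ/√(n/2) = 3.083/√(208/2) = 0.3023.

d ≈ 0.302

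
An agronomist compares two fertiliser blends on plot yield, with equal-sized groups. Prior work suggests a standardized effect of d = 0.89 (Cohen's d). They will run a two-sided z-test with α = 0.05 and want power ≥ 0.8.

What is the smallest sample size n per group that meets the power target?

For power 0.8 need Φ(δ − z_{0.025}) = 0.8, so δ = z_{0.025} + z_{0.20} = 1.960 + 0.842 = 2.802.
(For δ > 0 the lower-tail rejection region contributes negligibly to power, so the one-term inversion is standard.)
δ = d·√(n/2) ⇒ n = 2(δ/d)² = 2 × (2.802 / 0.89)² = 19.82.
Rounding up, n = 20 per group.

n = 20 per group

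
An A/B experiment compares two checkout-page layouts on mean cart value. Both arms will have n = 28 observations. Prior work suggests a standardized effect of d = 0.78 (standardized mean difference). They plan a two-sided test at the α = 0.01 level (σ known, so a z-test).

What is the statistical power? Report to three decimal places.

Power ≈ 0.634

Noncentrality parameter: δ = d·√(n/2) = 0.78 × √(28/2) = 2.9185
Two-sided α = 0.01 → critical value z_{0.005} = 2.576.
Power = Φ(δ − 2.576) + Φ(−δ − 2.576) = Φ(0.343) + Φ(-5.494) = 0.6341 + 0.0000 = 0.6341.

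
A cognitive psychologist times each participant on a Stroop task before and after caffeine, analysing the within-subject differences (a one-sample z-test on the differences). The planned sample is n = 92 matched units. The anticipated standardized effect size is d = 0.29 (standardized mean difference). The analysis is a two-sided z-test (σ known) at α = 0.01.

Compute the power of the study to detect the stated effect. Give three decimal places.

Noncentrality parameter: δ = d·√n = 0.29 × √92 = 2.7816
Two-sided α = 0.01 → critical value z_{0.005} = 2.576.
Power = Φ(δ − 2.576) + Φ(−δ − 2.576) = Φ(0.206) + Φ(-5.357) = 0.5815 + 0.0000 = 0.5815.

Power ≈ 0.582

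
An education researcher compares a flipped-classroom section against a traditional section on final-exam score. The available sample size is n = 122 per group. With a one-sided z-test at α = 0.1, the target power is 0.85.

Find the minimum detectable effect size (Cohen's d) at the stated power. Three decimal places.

d ≈ 0.297

Required noncentrality: δ = z_{0.1} + z_{0.15} = 1.282 + 1.036 = 2.318.
δ = d·√(n/2) ⇒ d = δ/√(n/2) = 2.318/√(122/2) = 0.2968.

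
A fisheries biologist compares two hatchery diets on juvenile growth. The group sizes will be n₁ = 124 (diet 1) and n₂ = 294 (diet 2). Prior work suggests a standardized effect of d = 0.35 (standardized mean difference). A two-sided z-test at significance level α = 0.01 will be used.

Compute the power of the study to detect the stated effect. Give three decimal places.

Power ≈ 0.756

Noncentrality parameter: δ = d / √(1/n₁ + 1/n₂) = 0.35 / √(1/124 + 1/294) = 3.2686
Critical value for a two-sided test at α = 0.01: z_{α/2} = 2.576.
Power = Φ(δ − 2.576) + Φ(−δ − 2.576) = Φ(0.693) + Φ(-5.844) = 0.7558 + 0.0000 = 0.7558.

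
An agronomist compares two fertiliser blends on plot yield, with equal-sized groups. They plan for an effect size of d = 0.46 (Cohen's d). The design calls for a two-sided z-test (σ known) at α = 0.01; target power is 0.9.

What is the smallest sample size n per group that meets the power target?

For power 0.9 need Φ(δ − z_{0.005}) = 0.9, so δ = z_{0.005} + z_{0.10} = 2.576 + 1.282 = 3.857.
(The Φ(−δ − z_{α/2}) term is vanishingly small for δ > 0 and is dropped in the standard sample-size formula.)
δ = d·√(n/2) ⇒ n = 2(δ/d)² = 2 × (3.857 / 0.46)² = 140.64.
Rounding up, n = 141 per group.

n = 141 per group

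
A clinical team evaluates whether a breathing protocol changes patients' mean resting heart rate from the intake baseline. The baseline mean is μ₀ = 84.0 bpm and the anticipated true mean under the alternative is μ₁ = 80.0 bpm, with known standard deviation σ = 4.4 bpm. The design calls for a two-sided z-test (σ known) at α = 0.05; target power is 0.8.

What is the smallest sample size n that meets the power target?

n = 10

Standardized effect: d = |μ₁ − μ₀| / σ = |80.0 − 84.0| / 4.4 = 0.9091
For power 0.8 need Φ(δ − z_{0.025}) = 0.8, so δ = z_{0.025} + z_{0.20} = 1.960 + 0.842 = 2.802.
(Ignoring the negligible lower-tail rejection probability gives the usual closed-form inversion.)
δ = d·√n ⇒ n = (δ/d)² = (2.802 / 0.9091)² = 9.50.
Round up to the next whole unit.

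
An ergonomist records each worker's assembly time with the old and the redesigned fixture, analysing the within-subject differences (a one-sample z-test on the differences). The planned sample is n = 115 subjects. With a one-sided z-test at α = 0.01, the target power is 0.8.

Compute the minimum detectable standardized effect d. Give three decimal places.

Need Φ(δ − 2.326) = 0.8, so δ = 2.326 + 0.842 = 3.168.
δ = d·√n ⇒ d = δ/√n = 3.168/√115 = 0.2954.

d ≈ 0.295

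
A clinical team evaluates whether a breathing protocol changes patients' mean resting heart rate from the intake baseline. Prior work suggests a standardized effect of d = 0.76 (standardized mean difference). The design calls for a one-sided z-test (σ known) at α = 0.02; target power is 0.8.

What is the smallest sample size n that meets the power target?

Set Φ(δ − 2.054) = 0.8; then δ − 2.054 = Φ⁻¹(0.8) = 0.842, giving δ = 2.895.
δ = d·√n ⇒ n = (δ/d)² = (2.895 / 0.76)² = 14.51.
Round up to the next whole unit.

n = 15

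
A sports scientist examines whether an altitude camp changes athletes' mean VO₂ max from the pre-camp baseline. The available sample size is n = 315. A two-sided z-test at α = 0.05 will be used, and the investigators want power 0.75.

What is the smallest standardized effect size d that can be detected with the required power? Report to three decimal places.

Required noncentrality: δ = z_{0.025} + z_{0.25} = 1.960 + 0.674 = 2.634.
(The second rejection-region term Φ(−δ − z_{α/2}) is negligible and dropped.)
δ = d·√n ⇒ d = δ/√n = 2.634/√315 = 0.1484.

d ≈ 0.148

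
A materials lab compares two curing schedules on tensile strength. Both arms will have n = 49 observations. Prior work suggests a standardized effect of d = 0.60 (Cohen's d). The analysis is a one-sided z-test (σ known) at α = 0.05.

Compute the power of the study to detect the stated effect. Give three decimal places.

Noncentrality parameter: δ = d·√(n/2) = 0.60 × √(49/2) = 2.9698
One-sided α = 0.05 → critical value z_{0.05} = 1.645.
Power = P(Z > 1.645 − δ) = Φ(1.325) = 0.9074.

Power ≈ 0.907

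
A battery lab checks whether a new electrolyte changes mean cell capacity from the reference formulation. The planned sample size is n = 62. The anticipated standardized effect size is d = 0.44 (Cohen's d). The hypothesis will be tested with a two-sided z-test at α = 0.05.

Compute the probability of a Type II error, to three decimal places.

Noncentrality parameter: δ = d·√n = 0.44 × √62 = 3.4646
Critical value for a two-sided test at α = 0.05: z_{α/2} = 1.960.
Power = Φ(δ − 1.960) + Φ(−δ − 1.960) = Φ(1.505) + Φ(-5.425) = 0.9338 + 0.0000 = 0.9338.
Type II error: β = 1 − power = 1 − 0.9338 = 0.0662.

β ≈ 0.066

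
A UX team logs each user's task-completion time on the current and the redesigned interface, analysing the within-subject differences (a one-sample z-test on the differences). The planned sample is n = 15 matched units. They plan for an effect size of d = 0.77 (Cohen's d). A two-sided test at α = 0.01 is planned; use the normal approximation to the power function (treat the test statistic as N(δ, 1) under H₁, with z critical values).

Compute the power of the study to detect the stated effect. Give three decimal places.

Noncentrality parameter: δ = d·√n = 0.77 × √15 = 2.9822
Critical value for a two-sided test at α = 0.01: z_{α/2} = 2.576.
Power = Φ(δ − 2.576) + Φ(−δ − 2.576) = Φ(0.406) + Φ(-5.558) = 0.6578 + 0.0000 = 0.6578.

Power ≈ 0.658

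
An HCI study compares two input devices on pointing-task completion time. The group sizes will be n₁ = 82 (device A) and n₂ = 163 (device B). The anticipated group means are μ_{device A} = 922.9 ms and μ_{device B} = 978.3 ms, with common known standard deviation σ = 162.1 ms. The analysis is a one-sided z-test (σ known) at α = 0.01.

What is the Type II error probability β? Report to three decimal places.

β ≈ 0.422

Standardized effect: d = |μ_{device A} − μ_{device B}| / σ = |922.9 − 978.3| / 162.1 = 0.3418
Noncentrality parameter: δ = d / √(1/n₁ + 1/n₂) = 0.3418 / √(1/82 + 1/163) = 2.5243
Critical value for a one-sided test at α = 0.01: z_α = 2.326.
Power = Φ(δ − 2.326) = Φ(0.198) = 0.5785.
Type II error: β = 1 − power = 1 − 0.5785 = 0.4215.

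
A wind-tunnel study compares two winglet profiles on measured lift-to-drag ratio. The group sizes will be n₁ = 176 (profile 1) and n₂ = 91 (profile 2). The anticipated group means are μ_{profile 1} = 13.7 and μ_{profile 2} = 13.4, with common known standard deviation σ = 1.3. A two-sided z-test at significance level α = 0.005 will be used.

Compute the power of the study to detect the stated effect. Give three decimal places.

Standardized effect: d = |μ_{profile 1} − μ_{profile 2}| / σ = |13.7 − 13.4| / 1.3 = 0.2308
Noncentrality parameter: δ = d / √(1/n₁ + 1/n₂) = 0.2308 / √(1/176 + 1/91) = 1.7873
Two-sided α = 0.005 → critical value z_{0.0025} = 2.807.
Power = Φ(δ − 2.807) + Φ(−δ − 2.807) = Φ(-1.020) + Φ(-4.594) = 0.1539 + 0.0000 = 0.1539.

Power ≈ 0.154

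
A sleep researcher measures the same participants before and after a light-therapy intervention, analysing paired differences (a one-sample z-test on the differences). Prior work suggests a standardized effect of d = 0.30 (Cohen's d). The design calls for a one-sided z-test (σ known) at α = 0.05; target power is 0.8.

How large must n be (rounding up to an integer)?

n = 69

Set Φ(δ − 1.645) = 0.8; then δ − 1.645 = Φ⁻¹(0.8) = 0.842, giving δ = 2.486.
δ = d·√n ⇒ n = (δ/d)² = (2.486 / 0.30)² = 68.70.
Rounding up, n = 69.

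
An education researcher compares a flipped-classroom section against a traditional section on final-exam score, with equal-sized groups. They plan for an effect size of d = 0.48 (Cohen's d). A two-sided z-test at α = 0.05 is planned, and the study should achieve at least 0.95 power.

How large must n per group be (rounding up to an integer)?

Set Φ(δ − 1.960) = 0.95; then δ − 1.960 = Φ⁻¹(0.95) = 1.645, giving δ = 3.605.
(For δ > 0 the lower-tail rejection region contributes negligibly to power, so the one-term inversion is standard.)
δ = d·√(n/2) ⇒ n = 2(δ/d)² = 2 × (3.605 / 0.48)² = 112.80.
Round up to the next whole unit.

n = 113 per group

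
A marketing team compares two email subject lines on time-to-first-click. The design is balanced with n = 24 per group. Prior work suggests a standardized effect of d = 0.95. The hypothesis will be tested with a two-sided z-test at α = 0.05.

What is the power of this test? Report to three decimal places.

Power ≈ 0.908

Noncentrality parameter: δ = d·√(n/2) = 0.95 × √(24/2) = 3.2909
Two-sided α = 0.05 → critical value z_{0.025} = 1.960.
Power = Φ(δ − 1.960) + Φ(−δ − 1.960) = Φ(1.331) + Φ(-5.251) = 0.9084 + 0.0000 = 0.9084.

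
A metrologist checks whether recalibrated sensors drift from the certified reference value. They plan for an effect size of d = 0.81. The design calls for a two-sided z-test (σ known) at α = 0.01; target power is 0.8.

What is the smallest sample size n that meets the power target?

n = 18

Set Φ(δ − 2.576) = 0.8; then δ − 2.576 = Φ⁻¹(0.8) = 0.842, giving δ = 3.417.
(The Φ(−δ − z_{α/2}) term is vanishingly small for δ > 0 and is dropped in the standard sample-size formula.)
δ = d·√n ⇒ n = (δ/d)² = (3.417 / 0.81)² = 17.80.
Rounding up, n = 18.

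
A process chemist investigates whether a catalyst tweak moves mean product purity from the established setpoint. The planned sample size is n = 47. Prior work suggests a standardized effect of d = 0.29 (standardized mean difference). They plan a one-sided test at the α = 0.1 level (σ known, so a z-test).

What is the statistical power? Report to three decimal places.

Noncentrality parameter: δ = d·√n = 0.29 × √47 = 1.9881
One-sided α = 0.1 → critical value z_{0.1} = 1.282.
Power = Φ(δ − 1.282) = Φ(0.707) = 0.7601.

Power ≈ 0.760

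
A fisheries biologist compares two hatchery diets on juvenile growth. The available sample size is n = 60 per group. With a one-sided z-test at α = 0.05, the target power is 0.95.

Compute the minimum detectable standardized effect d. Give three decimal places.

Need Φ(δ − 1.645) = 0.95, so δ = 1.645 + 1.645 = 3.290.
δ = d·√(n/2) ⇒ d = δ/√(n/2) = 3.290/√(60/2) = 0.6006.

d ≈ 0.601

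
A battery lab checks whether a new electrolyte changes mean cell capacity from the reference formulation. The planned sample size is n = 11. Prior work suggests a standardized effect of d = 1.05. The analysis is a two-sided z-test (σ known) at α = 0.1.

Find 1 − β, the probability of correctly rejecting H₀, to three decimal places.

Noncentrality parameter: δ = d·√n = 1.05 × √11 = 3.4825
Two-sided α = 0.1 → critical value z_{0.05} = 1.645.
Power = Φ(δ − 1.645) + Φ(−δ − 1.645) = Φ(1.838) + Φ(-5.127) = 0.9669 + 0.0000 = 0.9669.

Power ≈ 0.967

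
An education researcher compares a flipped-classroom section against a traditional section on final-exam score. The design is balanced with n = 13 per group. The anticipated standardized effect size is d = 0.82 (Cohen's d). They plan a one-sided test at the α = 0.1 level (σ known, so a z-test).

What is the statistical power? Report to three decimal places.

Power ≈ 0.791

Noncentrality parameter: δ = d·√(n/2) = 0.82 × √(13/2) = 2.0906
Critical value for a one-sided test at α = 0.1: z_α = 1.282.
Power = Φ(δ − 1.282) = Φ(0.809) = 0.7908.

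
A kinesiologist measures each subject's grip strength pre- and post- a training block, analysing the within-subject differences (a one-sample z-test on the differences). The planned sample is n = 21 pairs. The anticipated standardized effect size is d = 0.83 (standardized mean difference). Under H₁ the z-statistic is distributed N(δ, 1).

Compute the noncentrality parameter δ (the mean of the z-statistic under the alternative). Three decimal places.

δ ≈ 3.804

The noncentrality parameter scales effect size by the design's sample-size factor: δ = d·√n = 0.83 × √21 = 3.8035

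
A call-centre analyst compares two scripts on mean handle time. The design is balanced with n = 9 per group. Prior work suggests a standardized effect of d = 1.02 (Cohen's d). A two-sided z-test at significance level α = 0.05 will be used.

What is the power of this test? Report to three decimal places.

Power ≈ 0.581

Noncentrality parameter: δ = d·√(n/2) = 1.02 × √(9/2) = 2.1637
Two-sided α = 0.05 → critical value z_{0.025} = 1.960.
Power = Φ(δ − 1.960) + Φ(−δ − 1.960) = Φ(0.204) + Φ(-4.124) = 0.5807 + 0.0000 = 0.5808.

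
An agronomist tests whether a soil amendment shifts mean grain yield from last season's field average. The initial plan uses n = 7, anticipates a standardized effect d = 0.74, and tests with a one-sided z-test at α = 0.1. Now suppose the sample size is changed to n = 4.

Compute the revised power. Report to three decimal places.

Power ≈ 0.579

With n = 4: δ = d·√n = 0.74 × √4 = 1.4800. Critical value z_{0.1} = 1.282.
Revised power = Φ(δ − 1.282) = Φ(0.198) = 0.5787.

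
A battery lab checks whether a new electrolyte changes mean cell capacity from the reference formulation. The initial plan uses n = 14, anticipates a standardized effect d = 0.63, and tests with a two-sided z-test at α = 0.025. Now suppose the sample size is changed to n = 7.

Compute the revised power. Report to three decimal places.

Power ≈ 0.283

With n = 7: δ = d·√n = 0.63 × √7 = 1.6668. Critical value z_{0.0125} = 2.241.
Revised power = Φ(δ − 2.241) + Φ(−δ − 2.241) = Φ(-0.575) + Φ(-3.908) = 0.2828 + 0.0000 = 0.2828.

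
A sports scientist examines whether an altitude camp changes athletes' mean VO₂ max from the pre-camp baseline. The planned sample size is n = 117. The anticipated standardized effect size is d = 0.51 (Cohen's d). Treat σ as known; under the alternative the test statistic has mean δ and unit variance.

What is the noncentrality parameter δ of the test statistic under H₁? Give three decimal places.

δ = d·√n = 0.51 × √117 = 5.5165

δ ≈ 5.516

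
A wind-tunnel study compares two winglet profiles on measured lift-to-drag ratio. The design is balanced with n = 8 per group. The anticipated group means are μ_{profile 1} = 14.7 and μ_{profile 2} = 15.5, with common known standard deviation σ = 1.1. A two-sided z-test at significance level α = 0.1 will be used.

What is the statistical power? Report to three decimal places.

Standardized effect: d = |μ_{profile 1} − μ_{profile 2}| / σ = |14.7 − 15.5| / 1.1 = 0.7273
Noncentrality parameter: δ = d·√(n/2) = 0.7273 × √(8/2) = 1.4545
Critical value for a two-sided test at α = 0.1: z_{α/2} = 1.645.
Power = Φ(δ − 1.645) + Φ(−δ − 1.645) = Φ(-0.190) + Φ(-3.099) = 0.4245 + 0.0010 = 0.4255.

Power ≈ 0.426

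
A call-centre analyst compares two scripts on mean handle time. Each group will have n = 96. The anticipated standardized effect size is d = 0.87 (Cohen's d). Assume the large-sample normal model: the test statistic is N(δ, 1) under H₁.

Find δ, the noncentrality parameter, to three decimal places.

δ ≈ 6.028

The noncentrality parameter scales effect size by the design's sample-size factor: δ = d·√(n/2) = 0.87 × √(96/2) = 6.0275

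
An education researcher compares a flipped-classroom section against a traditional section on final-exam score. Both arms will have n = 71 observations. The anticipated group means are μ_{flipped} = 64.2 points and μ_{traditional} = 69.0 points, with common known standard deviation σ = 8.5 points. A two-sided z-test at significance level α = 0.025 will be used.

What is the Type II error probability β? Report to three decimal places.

β ≈ 0.131

Standardized effect: d = |μ_{flipped} − μ_{traditional}| / σ = |64.2 − 69.0| / 8.5 = 0.5647
Noncentrality parameter: δ = d·√(n/2) = 0.5647 × √(71/2) = 3.3646
Two-sided α = 0.025 → critical value z_{0.0125} = 2.241.
Power = Φ(δ − 2.241) + Φ(−δ − 2.241) = Φ(1.123) + Φ(-5.606) = 0.8693 + 0.0000 = 0.8693.
Type II error: β = 1 − power = 1 − 0.8693 = 0.1307.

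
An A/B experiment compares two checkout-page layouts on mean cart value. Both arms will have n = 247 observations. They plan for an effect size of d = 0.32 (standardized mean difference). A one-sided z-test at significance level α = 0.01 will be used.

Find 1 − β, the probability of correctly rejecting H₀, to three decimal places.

Noncentrality parameter: δ = d·√(n/2) = 0.32 × √(247/2) = 3.5562
One-sided α = 0.01 → critical value z_{0.01} = 2.326.
Power = P(Z > 2.326 − δ) = Φ(1.230) = 0.8906.

Power ≈ 0.891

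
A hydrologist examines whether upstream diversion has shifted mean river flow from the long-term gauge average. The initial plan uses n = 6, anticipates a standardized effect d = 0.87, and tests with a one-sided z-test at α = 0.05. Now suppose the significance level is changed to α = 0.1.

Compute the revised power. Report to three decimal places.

Power ≈ 0.802

δ = d·√n = 0.87 × √6 = 2.1311 (unchanged). New critical value: z_{0.1} = 1.282.
Revised power = Φ(δ − 1.282) = Φ(0.850) = 0.8022.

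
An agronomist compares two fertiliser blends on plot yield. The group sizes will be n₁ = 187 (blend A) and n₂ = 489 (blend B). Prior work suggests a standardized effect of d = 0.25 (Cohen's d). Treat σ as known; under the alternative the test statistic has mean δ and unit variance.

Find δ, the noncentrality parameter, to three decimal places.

The noncentrality parameter scales effect size by the design's sample-size factor: δ = d / √(1/n₁ + 1/n₂) = 0.25 / √(1/187 + 1/489) = 2.9076

δ ≈ 2.908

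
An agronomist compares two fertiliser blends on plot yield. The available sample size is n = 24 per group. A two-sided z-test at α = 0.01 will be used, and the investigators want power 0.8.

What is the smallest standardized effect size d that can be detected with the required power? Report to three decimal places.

d ≈ 0.987

Need Φ(δ − 2.576) = 0.8, so δ = 2.576 + 0.842 = 3.417.
(Lower-tail contribution to power is negligible for δ > 0.)
δ = d·√(n/2) ⇒ d = δ/√(n/2) = 3.417/√(24/2) = 0.9865.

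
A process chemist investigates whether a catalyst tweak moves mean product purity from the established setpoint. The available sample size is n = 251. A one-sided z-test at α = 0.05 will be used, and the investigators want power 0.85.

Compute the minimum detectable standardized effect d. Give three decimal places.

d ≈ 0.169

Required noncentrality: δ = z_{0.05} + z_{0.15} = 1.645 + 1.036 = 2.681.
δ = d·√n ⇒ d = δ/√n = 2.681/√251 = 0.1692.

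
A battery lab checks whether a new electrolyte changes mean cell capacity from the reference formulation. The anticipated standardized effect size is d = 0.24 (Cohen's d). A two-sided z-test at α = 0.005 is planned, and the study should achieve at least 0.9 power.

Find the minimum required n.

Set Φ(δ − 2.807) = 0.9; then δ − 2.807 = Φ⁻¹(0.9) = 1.282, giving δ = 4.089.
(For δ > 0 the lower-tail rejection region contributes negligibly to power, so the one-term inversion is standard.)
δ = d·√n ⇒ n = (δ/d)² = (4.089 / 0.24)² = 290.22.
Round up to the next whole unit.

n = 291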